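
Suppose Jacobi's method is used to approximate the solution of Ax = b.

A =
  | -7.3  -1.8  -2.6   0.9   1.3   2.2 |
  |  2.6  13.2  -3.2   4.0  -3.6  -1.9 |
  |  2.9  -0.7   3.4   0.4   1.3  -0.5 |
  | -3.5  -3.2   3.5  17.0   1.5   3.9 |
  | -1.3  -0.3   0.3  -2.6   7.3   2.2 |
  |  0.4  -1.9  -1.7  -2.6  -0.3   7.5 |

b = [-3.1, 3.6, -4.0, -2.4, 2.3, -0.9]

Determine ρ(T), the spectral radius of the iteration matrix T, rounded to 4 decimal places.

0.8350

Split A = D + L + U, D = diag(-7.3, 13.2, 3.4, 17, 7.3, 7.5).
Jacobi T = -D⁻¹(L+U): T[4,0] = -(-1.3)/(7.3) = +0.1781; T[4,4] = 0.
  T[0,:] = [+0.0000  -0.2466  -0.3562  +0.1233  +0.1781  +0.3014]
  T[1,:] = [-0.1970  +0.0000  +0.2424  -0.3030  +0.2727  +0.1439]
  T[2,:] = [-0.8529  +0.2059  +0.0000  -0.1176  -0.3824  +0.1471]
  T[3,:] = [+0.2059  +0.1882  -0.2059  +0.0000  -0.0882  -0.2294]
  T[4,:] = [+0.1781  +0.0411  -0.0411  +0.3562  +0.0000  -0.3014]
  T[5,:] = [-0.0533  +0.2533  +0.2267  +0.3467  +0.0400  +0.0000]
moduli |λ_i(T)| = 0.8350, 0.6102, 0.4974, 0.4974, 0.2327, 0.2327.
ρ(T) = max|λ| = 0.8350; 0.8350 < 1, so it converges for any x₀.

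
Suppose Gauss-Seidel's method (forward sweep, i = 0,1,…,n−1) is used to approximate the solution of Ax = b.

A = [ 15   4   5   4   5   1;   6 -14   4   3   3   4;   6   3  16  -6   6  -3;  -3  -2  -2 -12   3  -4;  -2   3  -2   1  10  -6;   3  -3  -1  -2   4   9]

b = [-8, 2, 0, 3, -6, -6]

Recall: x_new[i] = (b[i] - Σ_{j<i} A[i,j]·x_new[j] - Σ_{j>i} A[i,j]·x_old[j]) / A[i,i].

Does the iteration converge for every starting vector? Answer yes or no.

yes

A = D + L + U where D = diag(15, -14, 16, -12, 10, 9).
GS T = -(D+L)⁻¹U: row 0 first, T[0,1] = -(4)/(15) = -0.2667; later rows by forward substitution.
  T[0,:] = [+0.0000  -0.2667  -0.3333  -0.2667  -0.3333  -0.0667]
  T[1,:] = [+0.0000  -0.1143  +0.1429  +0.1000  +0.0714  +0.2571]
  T[2,:] = [+0.0000  +0.1214  +0.0982  +0.4562  -0.2634  +0.1643]
  T[3,:] = [+0.0000  +0.0655  +0.0432  -0.0260  +0.3653  -0.3869]
  T[4,:] = [+0.0000  -0.0013  -0.0942  +0.0105  -0.1773  +0.5811]
  T[5,:] = [+0.0000  +0.0794  +0.2211  +0.1625  +0.2656  -0.2180]
|eigenvalues of T|: 0.6979, 0.3199, 0.2012, 0.2012, 0.1581, 0.0000.
ρ(T) = max|λ| = 0.6979; 0.6979 < 1 ⇒ converges.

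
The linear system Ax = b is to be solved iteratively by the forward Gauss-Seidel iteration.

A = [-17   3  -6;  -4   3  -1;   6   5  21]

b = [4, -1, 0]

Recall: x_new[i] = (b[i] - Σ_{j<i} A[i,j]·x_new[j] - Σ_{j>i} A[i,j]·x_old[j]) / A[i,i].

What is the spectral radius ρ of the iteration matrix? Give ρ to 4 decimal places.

A = D + L + U where D = diag(-17, 3, 21).
GS T = -(D+L)⁻¹U: row 0 first, T[0,1] = -(3)/(-17) = +0.1765; later rows by forward substitution.
  T[0,:] = [+0.0000 +0.1765 -0.3529]
  T[1,:] = [+0.0000 +0.2353 -0.1373]
  T[2,:] = [+0.0000 -0.1064 +0.1335]
|eigenvalues of T|: 0.3156, 0.0533, 0.0000.
ρ(T) = max|λ| = 0.3156; 0.3156 < 1, so it converges for any x₀.

0.3156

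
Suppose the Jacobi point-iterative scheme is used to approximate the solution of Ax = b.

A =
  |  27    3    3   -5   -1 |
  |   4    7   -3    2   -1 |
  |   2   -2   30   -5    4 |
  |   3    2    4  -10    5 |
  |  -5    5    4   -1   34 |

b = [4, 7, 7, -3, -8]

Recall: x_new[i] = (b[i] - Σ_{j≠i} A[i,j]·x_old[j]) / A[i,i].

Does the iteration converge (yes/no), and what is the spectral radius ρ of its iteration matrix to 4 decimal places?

Diagonal D = diag(27, 7, 30, -10, 34); L, U strict lower/upper.
T_J = -D⁻¹(L+U): T[3,0] = -(3)/(-10) = +0.3000; T[3,3] = 0.
  T[0,:] = [+0.0000, -0.1111, -0.1111, +0.1852, +0.0370]
  T[1,:] = [-0.5714, +0.0000, +0.4286, -0.2857, +0.1429]
  T[2,:] = [-0.0667, +0.0667, +0.0000, +0.1667, -0.1333]
  T[3,:] = [+0.3000, +0.2000, +0.4000, +0.0000, +0.5000]
  T[4,:] = [+0.1471, -0.1471, -0.1176, +0.0294, +0.0000]
|eigenvalues of T|: 0.4362, 0.2999, 0.2373, 0.2373, 0.2335.
ρ = 0.4362; 0.4362 < 1: convergent.

yes, ρ = 0.4362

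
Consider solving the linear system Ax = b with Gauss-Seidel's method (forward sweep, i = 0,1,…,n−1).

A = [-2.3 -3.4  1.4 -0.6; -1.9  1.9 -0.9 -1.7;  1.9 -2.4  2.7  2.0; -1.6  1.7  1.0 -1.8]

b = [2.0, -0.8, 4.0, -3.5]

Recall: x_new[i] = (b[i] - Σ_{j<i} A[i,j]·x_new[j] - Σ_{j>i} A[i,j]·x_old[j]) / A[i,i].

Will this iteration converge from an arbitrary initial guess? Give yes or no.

no

A = D + L + U where D = diag(-2.3, 1.9, 2.7, -1.8).
GS T = -(D+L)⁻¹U: row 0 first, T[0,2] = -(1.4)/(-2.3) = +0.6087; later rows by forward substitution.
  T[0,:] = [+0.0000  -1.4783  +0.6087  -0.2609]
  T[1,:] = [+0.0000  -1.4783  +1.0824  +0.6339]
  T[2,:] = [+0.0000  -0.2738  +0.5338  +0.0063]
  T[3,:] = [+0.0000  -0.2342  +0.7777  +0.8340]
moduli |λ_i(T)| = 1.2800, 0.6002, 0.6002, 0.0000.
ρ = 1.2800; 1.2800 > 1: divergent.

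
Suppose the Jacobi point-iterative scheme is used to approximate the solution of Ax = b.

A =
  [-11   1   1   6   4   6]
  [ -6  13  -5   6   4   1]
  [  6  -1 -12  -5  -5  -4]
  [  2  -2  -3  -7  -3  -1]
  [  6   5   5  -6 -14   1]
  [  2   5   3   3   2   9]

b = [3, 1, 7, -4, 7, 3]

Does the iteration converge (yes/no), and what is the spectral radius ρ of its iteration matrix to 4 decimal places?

Split A = D + L + U, D = diag(-11, 13, -12, -7, -14, 9).
Jacobi T = -D⁻¹(L+U): T[4,0] = -(6)/(-14) = +0.4286; T[4,4] = 0.
  T[0,:] = [+0.0000  +0.0909  +0.0909  +0.5455  +0.3636  +0.5455]
  T[1,:] = [+0.4615  +0.0000  +0.3846  -0.4615  -0.3077  -0.0769]
  T[2,:] = [+0.5000  -0.0833  +0.0000  -0.4167  -0.4167  -0.3333]
  T[3,:] = [+0.2857  -0.2857  -0.4286  +0.0000  -0.4286  -0.1429]
  T[4,:] = [+0.4286  +0.3571  +0.3571  -0.4286  +0.0000  +0.0714]
  T[5,:] = [-0.2222  -0.5556  -0.3333  -0.3333  -0.2222  +0.0000]
|roots of det(T-λI)|: 1.1302, 0.5680, 0.5680, 0.3711, 0.1972, 0.1972.
ρ = 1.1302; 1.1302 > 1, so it fails to converge.

no, ρ = 1.1302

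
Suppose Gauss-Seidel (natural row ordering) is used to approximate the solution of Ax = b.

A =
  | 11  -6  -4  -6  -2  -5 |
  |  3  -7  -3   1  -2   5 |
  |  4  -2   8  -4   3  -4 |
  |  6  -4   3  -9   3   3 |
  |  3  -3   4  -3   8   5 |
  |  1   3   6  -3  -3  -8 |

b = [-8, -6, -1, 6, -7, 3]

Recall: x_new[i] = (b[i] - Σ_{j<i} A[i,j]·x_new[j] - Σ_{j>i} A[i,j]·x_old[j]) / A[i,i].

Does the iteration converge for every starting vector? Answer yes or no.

Split A = D + L + U, D = diag(11, -7, 8, -9, 8, -8).
GS T = -(D+L)⁻¹U: row 0 first, T[0,5] = -(-5)/(11) = +0.4545; later rows by forward substitution.
  T[0,:] = [+0.0000, +0.5455, +0.3636, +0.5455, +0.1818, +0.4545]
  T[1,:] = [+0.0000, +0.2338, -0.2727, +0.3766, -0.2078, +0.9091]
  T[2,:] = [+0.0000, -0.2143, -0.2500, +0.3214, -0.5179, +0.5000]
  T[3,:] = [+0.0000, +0.1883, +0.2803, +0.3034, +0.3743, +0.3990]
  T[4,:] = [+0.0000, +0.0609, -0.0085, -0.1103, +0.2532, -0.5549]
  T[5,:] = [+0.0000, -0.0983, -0.3462, +0.3781, -0.6789, +0.8312]
eigenvalue magnitudes: 1.1759, 0.4452, 0.4210, 0.2708, 0.0510, 0.0000.
ρ = 1.1759; 1.1759 > 1 ⇒ diverges.

no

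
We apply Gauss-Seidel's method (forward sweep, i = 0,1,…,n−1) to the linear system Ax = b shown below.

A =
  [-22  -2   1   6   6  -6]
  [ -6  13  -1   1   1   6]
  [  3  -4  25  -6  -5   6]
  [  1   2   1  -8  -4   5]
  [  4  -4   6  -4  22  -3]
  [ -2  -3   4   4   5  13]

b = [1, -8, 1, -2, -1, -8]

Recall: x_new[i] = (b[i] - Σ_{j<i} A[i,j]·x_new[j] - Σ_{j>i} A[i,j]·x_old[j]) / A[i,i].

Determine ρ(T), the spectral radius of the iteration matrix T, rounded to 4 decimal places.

Let D = diag(-22, 13, 25, -8, 22, 13); L, U the strict triangles.
Gauss-Seidel: T = -(D+L)⁻¹U, row 0 first, T[0,4] = -(6)/(-22) = +0.2727; later rows by forward substitution.
  T[0,:] = [+0.0000  -0.0909  +0.0455  +0.2727  +0.2727  -0.2727]
  T[1,:] = [+0.0000  -0.0420  +0.0979  +0.0490  +0.0490  -0.5874]
  T[2,:] = [+0.0000  +0.0042  +0.0102  +0.2151  +0.1751  -0.3013]
  T[3,:] = [+0.0000  -0.0213  +0.0314  +0.0732  -0.4318  +0.4064]
  T[4,:] = [+0.0000  +0.0039  +0.0125  -0.0860  -0.1669  +0.2352]
  T[5,:] = [+0.0000  -0.0199  +0.0120  -0.0024  +0.1964  -0.3003]
eigenvalue magnitudes: 0.5195, 0.1588, 0.1525, 0.0663, 0.0211, 0.0000.
spectral radius ρ = 0.5195; 0.5195 < 1, so it converges for any x₀.

0.5195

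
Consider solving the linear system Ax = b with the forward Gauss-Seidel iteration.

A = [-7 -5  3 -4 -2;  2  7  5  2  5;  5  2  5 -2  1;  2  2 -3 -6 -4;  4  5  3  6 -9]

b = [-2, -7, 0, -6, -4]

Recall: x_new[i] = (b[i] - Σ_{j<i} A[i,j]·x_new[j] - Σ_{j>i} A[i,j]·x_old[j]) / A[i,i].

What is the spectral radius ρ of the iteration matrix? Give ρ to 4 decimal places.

Diagonal D = diag(-7, 7, 5, -6, -9); L, U strict lower/upper.
Gauss-Seidel: T = -(D+L)⁻¹U, row 0 first, T[0,1] = -(-5)/(-7) = -0.7143; later rows by forward substitution.
  T[0,:] = [+0.0000  -0.7143  +0.4286  -0.5714  -0.2857]
  T[1,:] = [+0.0000  +0.2041  -0.8367  -0.1224  -0.6327]
  T[2,:] = [+0.0000  +0.6327  -0.0939  +1.0204  +0.3388]
  T[3,:] = [+0.0000  -0.4864  -0.0891  -0.7415  -1.1422]
  T[4,:] = [+0.0000  -0.3175  -0.3651  -0.4762  -1.1270]
moduli |λ_i(T)| = 1.2259, 0.7547, 0.2557, 0.2557, 0.0000.
spectral radius ρ = 1.2259; 1.2259 > 1 ⇒ diverges.

1.2259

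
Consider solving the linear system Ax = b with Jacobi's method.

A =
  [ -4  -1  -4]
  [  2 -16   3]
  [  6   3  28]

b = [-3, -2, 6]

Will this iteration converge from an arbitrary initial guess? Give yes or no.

yes

Write A = D+L+U with D = diag(-4, -16, 28).
T_J = -D⁻¹(L+U): T[2,1] = -(3)/(28) = -0.1071; T[2,2] = 0.
  T[0,:] = [+0.0000 -0.2500 -1.0000]
  T[1,:] = [+0.1250 +0.0000 +0.1875]
  T[2,:] = [-0.2143 -0.1071 +0.0000]
|roots of det(T-λI)|: 0.4622, 0.2831, 0.1791.
ρ = 0.4622; 0.4622 < 1: convergent.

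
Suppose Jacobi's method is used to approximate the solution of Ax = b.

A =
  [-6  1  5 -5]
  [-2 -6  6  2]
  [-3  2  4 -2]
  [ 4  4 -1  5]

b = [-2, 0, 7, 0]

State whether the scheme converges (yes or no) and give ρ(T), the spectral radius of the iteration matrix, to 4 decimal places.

Let D = diag(-6, -6, 4, 5); L, U the strict triangles.
Jacobi T = -D⁻¹(L+U): T[0,3] = -(-5)/(-6) = -0.8333; T[0,0] = 0.
  T[0,:] = [+0.0000  +0.1667  +0.8333  -0.8333]
  T[1,:] = [-0.3333  +0.0000  +1.0000  +0.3333]
  T[2,:] = [+0.7500  -0.5000  +0.0000  +0.5000]
  T[3,:] = [-0.8000  -0.8000  +0.2000  +0.0000]
|λ(T)| sorted: 1.3587, 0.9473, 0.9418, 0.9418.
spectral radius ρ = 1.3587; 1.3587 > 1 ⇒ diverges.

no, ρ = 1.3587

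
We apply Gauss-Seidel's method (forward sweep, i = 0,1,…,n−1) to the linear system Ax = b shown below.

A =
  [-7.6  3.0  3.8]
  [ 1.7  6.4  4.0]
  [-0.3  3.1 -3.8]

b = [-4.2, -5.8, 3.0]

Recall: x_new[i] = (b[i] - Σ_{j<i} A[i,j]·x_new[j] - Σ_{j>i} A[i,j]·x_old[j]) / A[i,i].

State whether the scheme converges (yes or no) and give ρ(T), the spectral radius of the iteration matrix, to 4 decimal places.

yes, ρ = 0.7873

Diagonal D = diag(-7.6, 6.4, -3.8); L, U strict lower/upper.
T_GS = -(D+L)⁻¹U: row 0 first, T[0,1] = -(3)/(-7.6) = +0.3947; later rows by forward substitution.
  T[0,:] = [+0.0000 +0.3947 +0.5000]
  T[1,:] = [+0.0000 -0.1049 -0.7578]
  T[2,:] = [+0.0000 -0.1167 -0.6577]
|λ(T)| sorted: 0.7873, 0.0247, 0.0000.
spectral radius ρ = 0.7873; 0.7873 < 1 ⇒ converges.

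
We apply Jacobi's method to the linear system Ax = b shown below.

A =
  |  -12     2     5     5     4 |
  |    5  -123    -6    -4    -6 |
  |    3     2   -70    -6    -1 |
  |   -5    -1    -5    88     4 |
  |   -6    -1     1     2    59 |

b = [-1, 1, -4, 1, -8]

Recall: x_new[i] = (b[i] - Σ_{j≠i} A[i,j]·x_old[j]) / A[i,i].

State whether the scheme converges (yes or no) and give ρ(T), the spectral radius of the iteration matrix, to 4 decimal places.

yes, ρ = 0.3108

A = D + L + U where D = diag(-12, -123, -70, 88, 59).
Jacobi T = -D⁻¹(L+U): T[1,0] = -(5)/(-123) = +0.0407; T[1,1] = 0.
  T[0,:] = [+0.0000 +0.1667 +0.4167 +0.4167 +0.3333]
  T[1,:] = [+0.0407 +0.0000 -0.0488 -0.0325 -0.0488]
  T[2,:] = [+0.0429 +0.0286 +0.0000 -0.0857 -0.0143]
  T[3,:] = [+0.0568 +0.0114 +0.0568 +0.0000 -0.0455]
  T[4,:] = [+0.1017 +0.0169 -0.0169 -0.0339 +0.0000]
|roots of det(T-λI)|: 0.3108, 0.2491, 0.0616, 0.0616, 0.0237.
ρ = 0.3108; 0.3108 < 1, so it converges for any x₀.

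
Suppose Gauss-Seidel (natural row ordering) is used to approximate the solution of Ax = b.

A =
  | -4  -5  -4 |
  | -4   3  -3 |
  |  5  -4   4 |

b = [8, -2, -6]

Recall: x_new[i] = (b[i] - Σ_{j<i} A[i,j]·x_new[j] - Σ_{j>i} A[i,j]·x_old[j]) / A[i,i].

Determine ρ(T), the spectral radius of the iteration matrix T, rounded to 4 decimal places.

Let D = diag(-4, 3, 4); L, U the strict triangles.
Gauss-Seidel: T = -(D+L)⁻¹U, row 0 first, T[0,1] = -(-5)/(-4) = -1.2500; later rows by forward substitution.
  T[0,:] = [+0.0000  -1.2500  -1.0000]
  T[1,:] = [+0.0000  -1.6667  -0.3333]
  T[2,:] = [+0.0000  -0.1042  +0.9167]
eigenvalue magnitudes: 1.6800, 0.9300, 0.0000.
ρ(T) = max|λ| = 1.6800; 1.6800 > 1: divergent.

1.6800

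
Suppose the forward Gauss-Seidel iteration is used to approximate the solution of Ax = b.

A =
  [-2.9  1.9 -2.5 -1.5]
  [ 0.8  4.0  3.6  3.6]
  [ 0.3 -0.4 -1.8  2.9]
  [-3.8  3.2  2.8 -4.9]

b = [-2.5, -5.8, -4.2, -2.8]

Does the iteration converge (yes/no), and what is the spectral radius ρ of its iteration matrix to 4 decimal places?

A = D + L + U where D = diag(-2.9, 4, -1.8, -4.9).
Gauss-Seidel: T = -(D+L)⁻¹U, row 0 first, T[0,3] = -(-1.5)/(-2.9) = -0.5172; later rows by forward substitution.
  T[0,:] = [+0.0000 +0.6552 -0.8621 -0.5172]
  T[1,:] = [+0.0000 -0.1310 -0.7276 -0.7966]
  T[2,:] = [+0.0000 +0.1383 +0.0180 +1.7019]
  T[3,:] = [+0.0000 -0.5146 +0.2037 +0.8535]
moduli |λ_i(T)| = 1.5407, 0.6915, 0.6915, 0.0000.
ρ(T) = max|λ| = 1.5407; 1.5407 > 1, so it fails to converge.

no, ρ = 1.5407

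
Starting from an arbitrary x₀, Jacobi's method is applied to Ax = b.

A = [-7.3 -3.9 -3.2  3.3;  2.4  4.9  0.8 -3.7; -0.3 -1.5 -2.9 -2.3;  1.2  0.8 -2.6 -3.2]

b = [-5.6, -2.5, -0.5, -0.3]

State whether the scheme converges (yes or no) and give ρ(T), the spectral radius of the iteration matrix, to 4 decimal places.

Split A = D + L + U, D = diag(-7.3, 4.9, -2.9, -3.2).
Jacobi: T = -D⁻¹(L+U), T[1,2] = -(0.8)/(4.9) = -0.1633; T[1,1] = 0.
  T[0,:] = [+0.0000, -0.5342, -0.4384, +0.4521]
  T[1,:] = [-0.4898, +0.0000, -0.1633, +0.7551]
  T[2,:] = [-0.1034, -0.5172, +0.0000, -0.7931]
  T[3,:] = [+0.3750, +0.2500, -0.8125, +0.0000]
|eigenvalues of T|: 1.1477, 0.8559, 0.7357, 0.4439.
ρ = 1.1477; 1.1477 > 1: divergent.

no, ρ = 1.1477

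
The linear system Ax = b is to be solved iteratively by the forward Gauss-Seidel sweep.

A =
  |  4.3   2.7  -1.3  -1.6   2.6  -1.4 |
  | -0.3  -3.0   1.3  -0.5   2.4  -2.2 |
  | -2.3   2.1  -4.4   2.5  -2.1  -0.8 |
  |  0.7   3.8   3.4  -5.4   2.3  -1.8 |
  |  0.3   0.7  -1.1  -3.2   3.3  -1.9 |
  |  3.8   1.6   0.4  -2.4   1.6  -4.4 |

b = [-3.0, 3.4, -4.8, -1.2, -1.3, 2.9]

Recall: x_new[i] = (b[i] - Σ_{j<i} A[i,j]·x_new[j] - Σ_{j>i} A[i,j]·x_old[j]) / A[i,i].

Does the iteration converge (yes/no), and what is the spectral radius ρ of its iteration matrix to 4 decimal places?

Diagonal D = diag(4.3, -3, -4.4, -5.4, 3.3, -4.4); L, U strict lower/upper.
GS T = -(D+L)⁻¹U: row 0 first, T[0,3] = -(-1.6)/(4.3) = +0.3721; later rows by forward substitution.
  T[0,:] = [+0.0000  -0.6279  +0.3023  +0.3721  -0.6047  +0.3256]
  T[1,:] = [+0.0000  +0.0628  +0.4031  -0.2039  +0.8605  -0.7659]
  T[2,:] = [+0.0000  +0.3582  +0.0344  +0.2764  +0.2495  -0.7175]
  T[3,:] = [+0.0000  +0.1883  +0.3445  +0.0788  +1.1101  -1.2819]
  T[4,:] = [+0.0000  +0.3458  +0.2325  +0.1779  +1.0321  -0.7736]
  T[5,:] = [+0.0000  -0.4639  +0.3075  +0.2941  -0.4168  +0.3553]
eigenvalue magnitudes: 1.6900, 0.5996, 0.4879, 0.4879, 0.1357, 0.0000.
spectral radius ρ = 1.6900; 1.6900 > 1 ⇒ diverges.

no, ρ = 1.6900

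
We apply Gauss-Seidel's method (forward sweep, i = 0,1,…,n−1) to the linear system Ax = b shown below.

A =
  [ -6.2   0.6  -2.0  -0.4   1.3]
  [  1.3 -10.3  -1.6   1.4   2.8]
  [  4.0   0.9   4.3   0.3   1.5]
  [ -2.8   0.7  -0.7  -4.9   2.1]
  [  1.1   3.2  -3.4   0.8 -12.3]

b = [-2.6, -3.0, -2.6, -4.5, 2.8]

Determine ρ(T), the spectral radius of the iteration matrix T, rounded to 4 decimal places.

0.6878

Diagonal D = diag(-6.2, -10.3, 4.3, -4.9, -12.3); L, U strict lower/upper.
Gauss-Seidel: T = -(D+L)⁻¹U, row 0 first, T[0,3] = -(-0.4)/(-6.2) = -0.0645; later rows by forward substitution.
  T[0,:] = [+0.0000  +0.0968  -0.3226  -0.0645  +0.2097]
  T[1,:] = [+0.0000  +0.0122  -0.1961  +0.1278  +0.2983]
  T[2,:] = [+0.0000  -0.0926  +0.3411  -0.0365  -0.6063]
  T[3,:] = [+0.0000  -0.0403  +0.1076  +0.0603  +0.4380]
  T[4,:] = [+0.0000  +0.0348  -0.1671  +0.0415  +0.2924]
|λ(T)| sorted: 0.6878, 0.0756, 0.0686, 0.0113, 0.0000.
spectral radius ρ = 0.6878; 0.6878 < 1: convergent.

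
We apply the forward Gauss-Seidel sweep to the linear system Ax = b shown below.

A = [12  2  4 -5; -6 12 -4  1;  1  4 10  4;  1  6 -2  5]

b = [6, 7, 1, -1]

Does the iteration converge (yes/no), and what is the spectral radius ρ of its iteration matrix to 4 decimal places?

Diagonal D = diag(12, 12, 10, 5); L, U strict lower/upper.
T_GS = -(D+L)⁻¹U: row 0 first, T[0,3] = -(-5)/(12) = +0.4167; later rows by forward substitution.
  T[0,:] = [+0.0000 -0.1667 -0.3333 +0.4167]
  T[1,:] = [+0.0000 -0.0833 +0.1667 +0.1250]
  T[2,:] = [+0.0000 +0.0500 -0.0333 -0.4917]
  T[3,:] = [+0.0000 +0.1533 -0.1467 -0.4300]
moduli |λ_i(T)| = 0.6317, 0.0839, 0.0839, 0.0000.
ρ(T) = max|λ| = 0.6317; 0.6317 < 1: convergent.

yes, ρ = 0.6317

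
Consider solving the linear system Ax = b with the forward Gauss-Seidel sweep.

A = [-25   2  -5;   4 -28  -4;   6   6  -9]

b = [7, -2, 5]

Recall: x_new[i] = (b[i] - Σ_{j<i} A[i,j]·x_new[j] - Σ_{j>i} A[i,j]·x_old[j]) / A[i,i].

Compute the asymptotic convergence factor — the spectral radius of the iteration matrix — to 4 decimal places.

0.1976

Diagonal D = diag(-25, -28, -9); L, U strict lower/upper.
Gauss-Seidel: T = -(D+L)⁻¹U, row 0 first, T[0,2] = -(-5)/(-25) = -0.2000; later rows by forward substitution.
  T[0,:] = [+0.0000  +0.0800  -0.2000]
  T[1,:] = [+0.0000  +0.0114  -0.1714]
  T[2,:] = [+0.0000  +0.0610  -0.2476]
|roots of det(T-λI)|: 0.1976, 0.0386, 0.0000.
spectral radius ρ = 0.1976; 0.1976 < 1, so it converges for any x₀.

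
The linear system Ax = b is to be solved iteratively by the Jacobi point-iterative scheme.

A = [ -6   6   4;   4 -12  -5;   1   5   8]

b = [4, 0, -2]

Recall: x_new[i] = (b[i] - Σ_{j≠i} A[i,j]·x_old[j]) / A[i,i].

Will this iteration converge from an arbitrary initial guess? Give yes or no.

Write A = D+L+U with D = diag(-6, -12, 8).
Jacobi: T = -D⁻¹(L+U), T[2,0] = -(1)/(8) = -0.1250; T[2,2] = 0.
  T[0,:] = [+0.0000  +1.0000  +0.6667]
  T[1,:] = [+0.3333  +0.0000  -0.4167]
  T[2,:] = [-0.1250  -0.6250  +0.0000]
|eigenvalues of T|: 0.7878, 0.6059, 0.1818.
spectral radius ρ = 0.7878; 0.7878 < 1 ⇒ converges.

yes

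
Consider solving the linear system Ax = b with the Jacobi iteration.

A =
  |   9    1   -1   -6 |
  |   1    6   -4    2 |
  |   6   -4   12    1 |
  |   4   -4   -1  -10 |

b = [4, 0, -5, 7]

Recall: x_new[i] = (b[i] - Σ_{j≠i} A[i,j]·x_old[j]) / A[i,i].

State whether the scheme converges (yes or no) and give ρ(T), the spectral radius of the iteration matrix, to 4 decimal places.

yes, ρ = 0.9010

A = D + L + U where D = diag(9, 6, 12, -10).
Jacobi T = -D⁻¹(L+U): T[0,2] = -(-1)/(9) = +0.1111; T[0,0] = 0.
  T[0,:] = [+0.0000  -0.1111  +0.1111  +0.6667]
  T[1,:] = [-0.1667  +0.0000  +0.6667  -0.3333]
  T[2,:] = [-0.5000  +0.3333  +0.0000  -0.0833]
  T[3,:] = [+0.4000  -0.4000  -0.1000  +0.0000]
eigenvalue magnitudes: 0.9010, 0.6730, 0.2547, 0.2547.
spectral radius ρ = 0.9010; 0.9010 < 1 ⇒ converges.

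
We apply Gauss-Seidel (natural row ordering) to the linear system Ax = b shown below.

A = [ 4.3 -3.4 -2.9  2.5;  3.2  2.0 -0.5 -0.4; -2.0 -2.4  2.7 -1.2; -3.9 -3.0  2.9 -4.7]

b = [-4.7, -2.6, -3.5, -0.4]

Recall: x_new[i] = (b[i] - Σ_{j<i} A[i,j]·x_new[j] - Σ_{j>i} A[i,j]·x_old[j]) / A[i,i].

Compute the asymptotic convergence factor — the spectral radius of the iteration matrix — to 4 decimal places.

1.3983

Diagonal D = diag(4.3, 2, 2.7, -4.7); L, U strict lower/upper.
T_GS = -(D+L)⁻¹U: row 0 first, T[0,1] = -(-3.4)/(4.3) = +0.7907; later rows by forward substitution.
  T[0,:] = [+0.0000 +0.7907 +0.6744 -0.5814]
  T[1,:] = [+0.0000 -1.2651 -0.8291 +1.1302]
  T[2,:] = [+0.0000 -0.5388 -0.2374 +1.0184]
  T[3,:] = [+0.0000 -0.1811 -0.1769 +0.3894]
eigenvalue magnitudes: 1.3983, 0.2283, 0.2283, 0.0000.
spectral radius ρ = 1.3983; 1.3983 > 1 ⇒ diverges.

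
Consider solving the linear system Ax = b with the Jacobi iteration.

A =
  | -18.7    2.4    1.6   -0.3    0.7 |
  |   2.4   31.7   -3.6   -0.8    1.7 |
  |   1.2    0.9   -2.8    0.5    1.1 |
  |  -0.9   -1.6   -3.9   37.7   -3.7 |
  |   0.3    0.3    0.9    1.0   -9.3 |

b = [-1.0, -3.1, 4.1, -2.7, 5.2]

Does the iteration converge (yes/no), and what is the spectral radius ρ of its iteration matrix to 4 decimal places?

Let D = diag(-18.7, 31.7, -2.8, 37.7, -9.3); L, U the strict triangles.
T_J = -D⁻¹(L+U): T[1,3] = -(-0.8)/(31.7) = +0.0252; T[1,1] = 0.
  T[0,:] = [+0.0000 +0.1283 +0.0856 -0.0160 +0.0374]
  T[1,:] = [-0.0757 +0.0000 +0.1136 +0.0252 -0.0536]
  T[2,:] = [+0.4286 +0.3214 +0.0000 +0.1786 +0.3929]
  T[3,:] = [+0.0239 +0.0424 +0.1034 +0.0000 +0.0981]
  T[4,:] = [+0.0323 +0.0323 +0.0968 +0.1075 +0.0000]
eigenvalue magnitudes: 0.4066, 0.2922, 0.1067, 0.0201, 0.0201.
spectral radius ρ = 0.4066; 0.4066 < 1 ⇒ converges.

yes, ρ = 0.4066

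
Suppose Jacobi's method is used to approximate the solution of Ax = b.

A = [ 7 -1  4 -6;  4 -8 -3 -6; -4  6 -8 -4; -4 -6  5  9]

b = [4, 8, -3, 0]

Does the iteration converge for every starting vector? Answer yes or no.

no

A = D + L + U where D = diag(7, -8, -8, 9).
T_J = -D⁻¹(L+U): T[0,3] = -(-6)/(7) = +0.8571; T[0,0] = 0.
  T[0,:] = [+0.0000, +0.1429, -0.5714, +0.8571]
  T[1,:] = [+0.5000, +0.0000, -0.3750, -0.7500]
  T[2,:] = [-0.5000, +0.7500, +0.0000, -0.5000]
  T[3,:] = [+0.4444, +0.6667, -0.5556, +0.0000]
|eigenvalues of T|: 1.1328, 0.8608, 0.8608, 0.4515.
spectral radius ρ = 1.1328; 1.1328 > 1, so it fails to converge.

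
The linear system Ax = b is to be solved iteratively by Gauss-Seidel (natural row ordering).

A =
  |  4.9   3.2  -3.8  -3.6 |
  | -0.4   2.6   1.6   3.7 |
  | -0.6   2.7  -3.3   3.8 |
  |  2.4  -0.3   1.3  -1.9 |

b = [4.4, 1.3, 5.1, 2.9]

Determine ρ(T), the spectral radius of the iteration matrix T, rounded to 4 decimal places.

Let D = diag(4.9, 2.6, -3.3, -1.9); L, U the strict triangles.
T_GS = -(D+L)⁻¹U: row 0 first, T[0,1] = -(3.2)/(4.9) = -0.6531; later rows by forward substitution.
  T[0,:] = [+0.0000, -0.6531, +0.7755, +0.7347]
  T[1,:] = [+0.0000, -0.1005, -0.4961, -1.3100]
  T[2,:] = [+0.0000, +0.0365, -0.5469, -0.0539]
  T[3,:] = [+0.0000, -0.7841, +0.6837, +1.0980]
eigenvalue magnitudes: 1.6511, 0.6791, 0.5213, 0.0000.
spectral radius ρ = 1.6511; 1.6511 > 1 ⇒ diverges.

1.6511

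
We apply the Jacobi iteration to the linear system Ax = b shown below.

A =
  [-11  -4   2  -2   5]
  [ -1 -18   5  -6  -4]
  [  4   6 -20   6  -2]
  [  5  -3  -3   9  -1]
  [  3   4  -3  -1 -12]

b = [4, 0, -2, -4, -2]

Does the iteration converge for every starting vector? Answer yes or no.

Let D = diag(-11, -18, -20, 9, -12); L, U the strict triangles.
Jacobi: T = -D⁻¹(L+U), T[2,1] = -(6)/(-20) = +0.3000; T[2,2] = 0.
  T[0,:] = [+0.0000 -0.3636 +0.1818 -0.1818 +0.4545]
  T[1,:] = [-0.0556 +0.0000 +0.2778 -0.3333 -0.2222]
  T[2,:] = [+0.2000 +0.3000 +0.0000 +0.3000 -0.1000]
  T[3,:] = [-0.5556 +0.3333 +0.3333 +0.0000 +0.1111]
  T[4,:] = [+0.2500 +0.3333 -0.2500 -0.0833 +0.0000]
moduli |λ_i(T)| = 0.8224, 0.5219, 0.4750, 0.4750, 0.2678.
ρ(T) = max|λ| = 0.8224; 0.8224 < 1, so it converges for any x₀.

yes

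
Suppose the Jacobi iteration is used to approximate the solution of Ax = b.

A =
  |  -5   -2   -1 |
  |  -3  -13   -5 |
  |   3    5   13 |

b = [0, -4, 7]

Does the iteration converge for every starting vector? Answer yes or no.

yes

Diagonal D = diag(-5, -13, 13); L, U strict lower/upper.
Jacobi T = -D⁻¹(L+U): T[1,2] = -(-5)/(-13) = -0.3846; T[1,1] = 0.
  T[0,:] = [+0.0000 -0.4000 -0.2000]
  T[1,:] = [-0.2308 +0.0000 -0.3846]
  T[2,:] = [-0.2308 -0.3846 +0.0000]
|eigenvalues of T|: 0.6112, 0.3846, 0.2266.
ρ = 0.6112; 0.6112 < 1, so it converges for any x₀.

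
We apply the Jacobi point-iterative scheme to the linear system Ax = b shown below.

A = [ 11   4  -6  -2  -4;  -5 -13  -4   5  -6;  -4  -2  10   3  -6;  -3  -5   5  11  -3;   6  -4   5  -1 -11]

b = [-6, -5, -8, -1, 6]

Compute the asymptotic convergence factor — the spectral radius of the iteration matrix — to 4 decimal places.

1.1728

Diagonal D = diag(11, -13, 10, 11, -11); L, U strict lower/upper.
Jacobi: T = -D⁻¹(L+U), T[2,0] = -(-4)/(10) = +0.4000; T[2,2] = 0.
  T[0,:] = [+0.0000  -0.3636  +0.5455  +0.1818  +0.3636]
  T[1,:] = [-0.3846  +0.0000  -0.3077  +0.3846  -0.4615]
  T[2,:] = [+0.4000  +0.2000  +0.0000  -0.3000  +0.6000]
  T[3,:] = [+0.2727  +0.4545  -0.4545  +0.0000  +0.2727]
  T[4,:] = [+0.5455  -0.3636  +0.4545  -0.0909  +0.0000]
eigenvalue magnitudes: 1.1728, 0.8905, 0.5321, 0.2980, 0.0483.
ρ = 1.1728; 1.1728 > 1 ⇒ diverges.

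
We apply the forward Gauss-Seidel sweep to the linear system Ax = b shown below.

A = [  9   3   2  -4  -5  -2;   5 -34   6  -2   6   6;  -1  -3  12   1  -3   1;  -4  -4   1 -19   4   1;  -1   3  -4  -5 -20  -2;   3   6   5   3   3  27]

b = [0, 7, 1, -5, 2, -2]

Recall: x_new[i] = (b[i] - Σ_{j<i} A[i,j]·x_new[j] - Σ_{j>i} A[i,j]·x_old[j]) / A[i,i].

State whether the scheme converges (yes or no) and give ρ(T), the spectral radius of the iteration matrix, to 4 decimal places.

yes, ρ = 0.2268

Write A = D+L+U with D = diag(9, -34, 12, -19, -20, 27).
Gauss-Seidel: T = -(D+L)⁻¹U, row 0 first, T[0,4] = -(-5)/(9) = +0.5556; later rows by forward substitution.
  T[0,:] = [+0.0000  -0.3333  -0.2222  +0.4444  +0.5556  +0.2222]
  T[1,:] = [+0.0000  -0.0490  +0.1438  +0.0065  +0.2582  +0.2092]
  T[2,:] = [+0.0000  -0.0400  +0.0174  -0.0447  +0.3608  -0.0125]
  T[3,:] = [+0.0000  +0.0784  +0.0174  -0.0973  +0.0582  -0.0388]
  T[4,:] = [+0.0000  -0.0023  +0.0248  +0.0120  -0.0758  -0.0675]
  T[5,:] = [+0.0000  +0.0469  -0.0152  -0.0331  -0.1840  -0.0570]
eigenvalue magnitudes: 0.2268, 0.1542, 0.0786, 0.0646, 0.0646, 0.0000.
spectral radius ρ = 0.2268; 0.2268 < 1: convergent.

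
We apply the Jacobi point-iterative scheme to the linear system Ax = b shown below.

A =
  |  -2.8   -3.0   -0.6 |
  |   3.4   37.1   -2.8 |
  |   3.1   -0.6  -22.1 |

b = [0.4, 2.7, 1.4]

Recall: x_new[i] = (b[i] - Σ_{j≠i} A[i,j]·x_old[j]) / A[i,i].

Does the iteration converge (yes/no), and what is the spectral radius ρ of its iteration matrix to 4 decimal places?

yes, ρ = 0.3211

Write A = D+L+U with D = diag(-2.8, 37.1, -22.1).
T_J = -D⁻¹(L+U): T[0,1] = -(-3)/(-2.8) = -1.0714; T[0,0] = 0.
  T[0,:] = [+0.0000, -1.0714, -0.2143]
  T[1,:] = [-0.0916, +0.0000, +0.0755]
  T[2,:] = [+0.1403, -0.0271, +0.0000]
|roots of det(T-λI)|: 0.3211, 0.1923, 0.1923.
spectral radius ρ = 0.3211; 0.3211 < 1: convergent.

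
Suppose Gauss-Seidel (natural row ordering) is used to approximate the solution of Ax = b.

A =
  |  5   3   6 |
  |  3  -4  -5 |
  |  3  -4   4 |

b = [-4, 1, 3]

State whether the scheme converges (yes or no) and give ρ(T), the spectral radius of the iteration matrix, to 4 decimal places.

A = D + L + U where D = diag(5, -4, 4).
GS T = -(D+L)⁻¹U: row 0 first, T[0,1] = -(3)/(5) = -0.6000; later rows by forward substitution.
  T[0,:] = [+0.0000, -0.6000, -1.2000]
  T[1,:] = [+0.0000, -0.4500, -2.1500]
  T[2,:] = [+0.0000, +0.0000, -1.2500]
moduli |λ_i(T)| = 1.2500, 0.4500, 0.0000.
spectral radius ρ = 1.2500; 1.2500 > 1, so it fails to converge.

no, ρ = 1.2500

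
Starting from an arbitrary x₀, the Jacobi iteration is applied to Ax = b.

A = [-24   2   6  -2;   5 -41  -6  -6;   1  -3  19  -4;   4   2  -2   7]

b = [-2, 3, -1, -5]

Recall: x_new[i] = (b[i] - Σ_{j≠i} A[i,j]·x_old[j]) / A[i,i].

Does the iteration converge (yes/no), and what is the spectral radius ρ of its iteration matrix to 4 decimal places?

Write A = D+L+U with D = diag(-24, -41, 19, 7).
T_J = -D⁻¹(L+U): T[0,2] = -(6)/(-24) = +0.2500; T[0,0] = 0.
  T[0,:] = [+0.0000 +0.0833 +0.2500 -0.0833]
  T[1,:] = [+0.1220 +0.0000 -0.1463 -0.1463]
  T[2,:] = [-0.0526 +0.1579 +0.0000 +0.2105]
  T[3,:] = [-0.5714 -0.2857 +0.2857 +0.0000]
moduli |λ_i(T)| = 0.4160, 0.3505, 0.1632, 0.1632.
spectral radius ρ = 0.4160; 0.4160 < 1, so it converges for any x₀.

yes, ρ = 0.4160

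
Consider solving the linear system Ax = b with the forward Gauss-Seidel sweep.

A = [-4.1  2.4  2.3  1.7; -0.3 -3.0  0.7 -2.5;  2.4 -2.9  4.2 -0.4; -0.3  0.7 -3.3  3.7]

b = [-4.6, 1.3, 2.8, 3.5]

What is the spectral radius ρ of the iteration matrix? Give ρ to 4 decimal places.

0.9054

Let D = diag(-4.1, -3, 4.2, 3.7); L, U the strict triangles.
GS T = -(D+L)⁻¹U: row 0 first, T[0,1] = -(2.4)/(-4.1) = +0.5854; later rows by forward substitution.
  T[0,:] = [+0.0000, +0.5854, +0.5610, +0.4146]
  T[1,:] = [+0.0000, -0.0585, +0.1772, -0.8748]
  T[2,:] = [+0.0000, -0.3749, -0.1982, -0.7457]
  T[3,:] = [+0.0000, -0.2758, -0.1648, -0.4660]
|eigenvalues of T|: 0.9054, 0.1888, 0.0062, 0.0000.
ρ = 0.9054; 0.9054 < 1 ⇒ converges.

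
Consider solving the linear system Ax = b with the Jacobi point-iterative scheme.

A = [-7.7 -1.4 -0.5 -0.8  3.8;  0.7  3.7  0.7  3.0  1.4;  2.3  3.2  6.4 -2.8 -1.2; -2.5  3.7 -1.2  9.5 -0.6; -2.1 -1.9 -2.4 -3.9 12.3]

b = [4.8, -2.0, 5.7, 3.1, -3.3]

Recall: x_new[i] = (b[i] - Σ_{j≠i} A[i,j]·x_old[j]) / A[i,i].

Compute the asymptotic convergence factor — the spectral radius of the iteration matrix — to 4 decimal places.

0.8711

Write A = D+L+U with D = diag(-7.7, 3.7, 6.4, 9.5, 12.3).
Jacobi T = -D⁻¹(L+U): T[4,2] = -(-2.4)/(12.3) = +0.1951; T[4,4] = 0.
  T[0,:] = [+0.0000, -0.1818, -0.0649, -0.1039, +0.4935]
  T[1,:] = [-0.1892, +0.0000, -0.1892, -0.8108, -0.3784]
  T[2,:] = [-0.3594, -0.5000, +0.0000, +0.4375, +0.1875]
  T[3,:] = [+0.2632, -0.3895, +0.1263, +0.0000, +0.0632]
  T[4,:] = [+0.1707, +0.1545, +0.1951, +0.3171, +0.0000]
|λ(T)| sorted: 0.8711, 0.5783, 0.5783, 0.1976, 0.1976.
spectral radius ρ = 0.8711; 0.8711 < 1: convergent.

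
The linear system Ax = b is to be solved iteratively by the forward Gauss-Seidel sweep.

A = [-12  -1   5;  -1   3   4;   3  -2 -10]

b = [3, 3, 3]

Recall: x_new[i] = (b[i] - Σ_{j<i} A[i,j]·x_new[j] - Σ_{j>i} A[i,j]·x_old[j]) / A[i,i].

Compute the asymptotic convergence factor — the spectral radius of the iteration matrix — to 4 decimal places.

0.4162

Diagonal D = diag(-12, 3, -10); L, U strict lower/upper.
T_GS = -(D+L)⁻¹U: row 0 first, T[0,1] = -(-1)/(-12) = -0.0833; later rows by forward substitution.
  T[0,:] = [+0.0000  -0.0833  +0.4167]
  T[1,:] = [+0.0000  -0.0278  -1.1944]
  T[2,:] = [+0.0000  -0.0194  +0.3639]
|eigenvalues of T|: 0.4162, 0.0801, 0.0000.
ρ(T) = max|λ| = 0.4162; 0.4162 < 1: convergent.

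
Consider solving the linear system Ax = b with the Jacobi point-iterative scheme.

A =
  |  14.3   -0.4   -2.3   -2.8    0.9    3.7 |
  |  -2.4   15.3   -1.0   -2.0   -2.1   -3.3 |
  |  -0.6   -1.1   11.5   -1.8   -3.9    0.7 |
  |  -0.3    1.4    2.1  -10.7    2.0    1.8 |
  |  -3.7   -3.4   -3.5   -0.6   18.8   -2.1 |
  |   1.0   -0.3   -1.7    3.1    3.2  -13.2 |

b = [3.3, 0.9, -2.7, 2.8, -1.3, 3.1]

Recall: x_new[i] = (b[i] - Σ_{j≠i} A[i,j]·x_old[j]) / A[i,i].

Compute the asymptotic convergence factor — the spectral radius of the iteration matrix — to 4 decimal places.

0.5546

Split A = D + L + U, D = diag(14.3, 15.3, 11.5, -10.7, 18.8, -13.2).
Jacobi: T = -D⁻¹(L+U), T[4,3] = -(-0.6)/(18.8) = +0.0319; T[4,4] = 0.
  T[0,:] = [+0.0000, +0.0280, +0.1608, +0.1958, -0.0629, -0.2587]
  T[1,:] = [+0.1569, +0.0000, +0.0654, +0.1307, +0.1373, +0.2157]
  T[2,:] = [+0.0522, +0.0957, +0.0000, +0.1565, +0.3391, -0.0609]
  T[3,:] = [-0.0280, +0.1308, +0.1963, +0.0000, +0.1869, +0.1682]
  T[4,:] = [+0.1968, +0.1809, +0.1862, +0.0319, +0.0000, +0.1117]
  T[5,:] = [+0.0758, -0.0227, -0.1288, +0.2348, +0.2424, +0.0000]
|roots of det(T-λI)|: 0.5546, 0.3807, 0.2364, 0.2364, 0.1126, 0.0926.
ρ(T) = max|λ| = 0.5546; 0.5546 < 1 ⇒ converges.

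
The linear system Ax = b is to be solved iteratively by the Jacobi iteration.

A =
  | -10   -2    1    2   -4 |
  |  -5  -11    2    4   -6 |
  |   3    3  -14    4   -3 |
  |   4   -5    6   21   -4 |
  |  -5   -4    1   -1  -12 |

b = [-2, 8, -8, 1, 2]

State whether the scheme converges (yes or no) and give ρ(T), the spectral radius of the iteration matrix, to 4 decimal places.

Let D = diag(-10, -11, -14, 21, -12); L, U the strict triangles.
Jacobi: T = -D⁻¹(L+U), T[0,1] = -(-2)/(-10) = -0.2000; T[0,0] = 0.
  T[0,:] = [+0.0000  -0.2000  +0.1000  +0.2000  -0.4000]
  T[1,:] = [-0.4545  +0.0000  +0.1818  +0.3636  -0.5455]
  T[2,:] = [+0.2143  +0.2143  +0.0000  +0.2857  -0.2143]
  T[3,:] = [-0.1905  +0.2381  -0.2857  +0.0000  +0.1905]
  T[4,:] = [-0.4167  -0.3333  +0.0833  -0.0833  +0.0000]
|eigenvalues of T|: 0.8395, 0.3529, 0.3529, 0.1550, 0.1550.
spectral radius ρ = 0.8395; 0.8395 < 1 ⇒ converges.

yes, ρ = 0.8395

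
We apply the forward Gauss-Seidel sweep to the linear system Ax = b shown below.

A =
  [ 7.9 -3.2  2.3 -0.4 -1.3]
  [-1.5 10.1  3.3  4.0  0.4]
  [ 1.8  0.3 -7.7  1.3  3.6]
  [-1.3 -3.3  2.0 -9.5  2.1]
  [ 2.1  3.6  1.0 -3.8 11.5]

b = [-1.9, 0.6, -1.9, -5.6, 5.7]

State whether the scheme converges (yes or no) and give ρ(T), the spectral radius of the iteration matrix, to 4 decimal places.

Split A = D + L + U, D = diag(7.9, 10.1, -7.7, -9.5, 11.5).
T_GS = -(D+L)⁻¹U: row 0 first, T[0,3] = -(-0.4)/(7.9) = +0.0506; later rows by forward substitution.
  T[0,:] = [+0.0000  +0.4051  -0.2911  +0.0506  +0.1646]
  T[1,:] = [+0.0000  +0.0602  -0.3700  -0.3885  -0.0152]
  T[2,:] = [+0.0000  +0.0970  -0.0825  +0.1655  +0.5054]
  T[3,:] = [+0.0000  -0.0559  +0.1510  +0.1629  +0.3102]
  T[4,:] = [+0.0000  -0.1197  +0.2260  +0.1518  +0.0333]
eigenvalue magnitudes: 0.5889, 0.2364, 0.2364, 0.0274, 0.0000.
spectral radius ρ = 0.5889; 0.5889 < 1, so it converges for any x₀.

yes, ρ = 0.5889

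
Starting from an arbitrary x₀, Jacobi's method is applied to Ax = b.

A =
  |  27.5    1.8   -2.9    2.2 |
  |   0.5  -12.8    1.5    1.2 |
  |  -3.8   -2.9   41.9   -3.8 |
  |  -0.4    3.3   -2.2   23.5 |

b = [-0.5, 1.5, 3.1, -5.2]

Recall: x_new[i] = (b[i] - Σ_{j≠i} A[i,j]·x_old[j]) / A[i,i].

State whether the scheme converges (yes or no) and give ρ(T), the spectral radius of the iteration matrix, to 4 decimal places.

yes, ρ = 0.1571

Split A = D + L + U, D = diag(27.5, -12.8, 41.9, 23.5).
Jacobi: T = -D⁻¹(L+U), T[0,1] = -(1.8)/(27.5) = -0.0655; T[0,0] = 0.
  T[0,:] = [+0.0000, -0.0655, +0.1055, -0.0800]
  T[1,:] = [+0.0391, +0.0000, +0.1172, +0.0938]
  T[2,:] = [+0.0907, +0.0692, +0.0000, +0.0907]
  T[3,:] = [+0.0170, -0.1404, +0.0936, +0.0000]
|eigenvalues of T|: 0.1571, 0.0992, 0.0992, 0.0989.
ρ = 0.1571; 0.1571 < 1 ⇒ converges.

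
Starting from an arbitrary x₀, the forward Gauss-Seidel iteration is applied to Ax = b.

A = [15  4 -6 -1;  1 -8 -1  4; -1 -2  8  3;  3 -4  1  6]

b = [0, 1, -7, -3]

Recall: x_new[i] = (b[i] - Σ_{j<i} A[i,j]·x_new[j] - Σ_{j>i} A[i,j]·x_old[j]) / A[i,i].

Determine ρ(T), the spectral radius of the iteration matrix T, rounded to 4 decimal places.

0.5795

A = D + L + U where D = diag(15, -8, 8, 6).
Gauss-Seidel: T = -(D+L)⁻¹U, row 0 first, T[0,2] = -(-6)/(15) = +0.4000; later rows by forward substitution.
  T[0,:] = [+0.0000 -0.2667 +0.4000 +0.0667]
  T[1,:] = [+0.0000 -0.0333 -0.0750 +0.5083]
  T[2,:] = [+0.0000 -0.0417 +0.0312 -0.2396]
  T[3,:] = [+0.0000 +0.1181 -0.2552 +0.3455]
moduli |λ_i(T)| = 0.5795, 0.1742, 0.0619, 0.0000.
spectral radius ρ = 0.5795; 0.5795 < 1 ⇒ converges.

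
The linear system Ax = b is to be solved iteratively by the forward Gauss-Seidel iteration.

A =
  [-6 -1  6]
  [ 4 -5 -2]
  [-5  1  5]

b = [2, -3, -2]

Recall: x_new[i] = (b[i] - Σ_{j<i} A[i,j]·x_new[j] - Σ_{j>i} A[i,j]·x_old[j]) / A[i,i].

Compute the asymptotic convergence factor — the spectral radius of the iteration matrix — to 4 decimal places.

Write A = D+L+U with D = diag(-6, -5, 5).
Gauss-Seidel: T = -(D+L)⁻¹U, row 0 first, T[0,1] = -(-1)/(-6) = -0.1667; later rows by forward substitution.
  T[0,:] = [+0.0000 -0.1667 +1.0000]
  T[1,:] = [+0.0000 -0.1333 +0.4000]
  T[2,:] = [+0.0000 -0.1400 +0.9200]
eigenvalue magnitudes: 0.8638, 0.0772, 0.0000.
ρ = 0.8638; 0.8638 < 1 ⇒ converges.

0.8638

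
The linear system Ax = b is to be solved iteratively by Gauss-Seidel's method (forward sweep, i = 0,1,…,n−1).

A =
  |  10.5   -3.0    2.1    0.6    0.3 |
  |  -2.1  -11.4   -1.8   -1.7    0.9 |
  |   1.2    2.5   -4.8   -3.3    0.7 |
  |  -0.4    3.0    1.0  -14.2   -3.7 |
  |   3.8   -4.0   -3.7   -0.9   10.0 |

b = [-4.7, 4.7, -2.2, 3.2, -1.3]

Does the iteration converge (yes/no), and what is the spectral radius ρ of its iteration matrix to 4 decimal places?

Let D = diag(10.5, -11.4, -4.8, -14.2, 10); L, U the strict triangles.
Gauss-Seidel: T = -(D+L)⁻¹U, row 0 first, T[0,1] = -(-3)/(10.5) = +0.2857; later rows by forward substitution.
  T[0,:] = [+0.0000, +0.2857, -0.2000, -0.0571, -0.0286]
  T[1,:] = [+0.0000, -0.0526, -0.1211, -0.1386, +0.0842]
  T[2,:] = [+0.0000, +0.0440, -0.1130, -0.7740, +0.1826]
  T[3,:] = [+0.0000, -0.0161, -0.0279, -0.0822, -0.2291]
  T[4,:] = [+0.0000, -0.1148, -0.0168, -0.3275, +0.0915]
|eigenvalues of T|: 0.3814, 0.3052, 0.1624, 0.1624, 0.0000.
spectral radius ρ = 0.3814; 0.3814 < 1 ⇒ converges.

yes, ρ = 0.3814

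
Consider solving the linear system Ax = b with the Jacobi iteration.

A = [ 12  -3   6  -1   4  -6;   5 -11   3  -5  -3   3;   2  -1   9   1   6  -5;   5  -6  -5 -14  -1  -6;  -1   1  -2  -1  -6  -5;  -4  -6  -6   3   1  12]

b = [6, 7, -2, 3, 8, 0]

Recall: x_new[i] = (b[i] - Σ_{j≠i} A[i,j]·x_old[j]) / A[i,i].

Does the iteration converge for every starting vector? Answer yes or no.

no

A = D + L + U where D = diag(12, -11, 9, -14, -6, 12).
T_J = -D⁻¹(L+U): T[5,3] = -(3)/(12) = -0.2500; T[5,5] = 0.
  T[0,:] = [+0.0000  +0.2500  -0.5000  +0.0833  -0.3333  +0.5000]
  T[1,:] = [+0.4545  +0.0000  +0.2727  -0.4545  -0.2727  +0.2727]
  T[2,:] = [-0.2222  +0.1111  +0.0000  -0.1111  -0.6667  +0.5556]
  T[3,:] = [+0.3571  -0.4286  -0.3571  +0.0000  -0.0714  -0.4286]
  T[4,:] = [-0.1667  +0.1667  -0.3333  -0.1667  +0.0000  -0.8333]
  T[5,:] = [+0.3333  +0.5000  +0.5000  -0.2500  -0.0833  +0.0000]
moduli |λ_i(T)| = 1.2835, 0.8533, 0.6545, 0.6545, 0.3707, 0.3707.
ρ = 1.2835; 1.2835 > 1, so it fails to converge.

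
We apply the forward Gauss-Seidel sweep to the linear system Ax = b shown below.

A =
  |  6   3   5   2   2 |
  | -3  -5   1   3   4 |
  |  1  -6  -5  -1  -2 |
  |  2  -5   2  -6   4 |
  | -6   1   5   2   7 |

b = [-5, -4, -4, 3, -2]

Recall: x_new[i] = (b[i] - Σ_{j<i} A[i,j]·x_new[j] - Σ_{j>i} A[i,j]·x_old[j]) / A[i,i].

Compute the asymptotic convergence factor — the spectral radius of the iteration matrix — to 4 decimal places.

A = D + L + U where D = diag(6, -5, -5, -6, 7).
GS T = -(D+L)⁻¹U: row 0 first, T[0,2] = -(5)/(6) = -0.8333; later rows by forward substitution.
  T[0,:] = [+0.0000 -0.5000 -0.8333 -0.3333 -0.3333]
  T[1,:] = [+0.0000 +0.3000 +0.7000 +0.8000 +1.0000]
  T[2,:] = [+0.0000 -0.4600 -1.0067 -1.2267 -1.6667]
  T[3,:] = [+0.0000 -0.5700 -1.1967 -1.1867 -0.8333]
  T[4,:] = [+0.0000 +0.0200 +0.2467 +0.8152 +1.0000]
moduli |λ_i(T)| = 1.4264, 0.8113, 0.2364, 0.0418, 0.0000.
ρ = 1.4264; 1.4264 > 1, so it fails to converge.

1.4264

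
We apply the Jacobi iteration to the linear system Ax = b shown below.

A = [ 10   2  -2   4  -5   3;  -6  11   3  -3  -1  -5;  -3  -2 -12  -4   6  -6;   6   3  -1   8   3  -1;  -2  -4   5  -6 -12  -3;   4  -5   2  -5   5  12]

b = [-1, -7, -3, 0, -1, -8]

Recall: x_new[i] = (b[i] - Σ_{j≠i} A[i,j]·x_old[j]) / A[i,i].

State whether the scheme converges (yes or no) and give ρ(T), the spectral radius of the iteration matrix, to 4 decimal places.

Let D = diag(10, 11, -12, 8, -12, 12); L, U the strict triangles.
Jacobi T = -D⁻¹(L+U): T[3,2] = -(-1)/(8) = +0.1250; T[3,3] = 0.
  T[0,:] = [+0.0000 -0.2000 +0.2000 -0.4000 +0.5000 -0.3000]
  T[1,:] = [+0.5455 +0.0000 -0.2727 +0.2727 +0.0909 +0.4545]
  T[2,:] = [-0.2500 -0.1667 +0.0000 -0.3333 +0.5000 -0.5000]
  T[3,:] = [-0.7500 -0.3750 +0.1250 +0.0000 -0.3750 +0.1250]
  T[4,:] = [-0.1667 -0.3333 +0.4167 -0.5000 +0.0000 -0.2500]
  T[5,:] = [-0.3333 +0.4167 -0.1667 +0.4167 -0.4167 +0.0000]
|λ(T)| sorted: 1.1989, 0.4581, 0.4581, 0.2497, 0.2497, 0.0180.
ρ = 1.1989; 1.1989 > 1: divergent.

no, ρ = 1.1989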